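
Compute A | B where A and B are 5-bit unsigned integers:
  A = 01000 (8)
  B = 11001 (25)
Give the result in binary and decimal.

Apply | to each column (1 where either bit is 1):
  01000
| 11001
-------
  11001

Answer: 11001 (25)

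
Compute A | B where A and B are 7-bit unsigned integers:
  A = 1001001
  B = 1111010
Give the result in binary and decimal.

Apply | to each column (1 where either bit is 1):
  1001001
| 1111010
---------
  1111011

Answer: 1111011 (123)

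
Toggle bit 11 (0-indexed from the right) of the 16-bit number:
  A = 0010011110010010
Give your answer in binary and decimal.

Mask = 1 << 11 = 0000100000000000
Bit 11 of A is 0; XOR with the mask flips it to 1.
  0010011110010010
^ 0000100000000000
------------------
  0010111110010010

Answer: 0010111110010010 (12178)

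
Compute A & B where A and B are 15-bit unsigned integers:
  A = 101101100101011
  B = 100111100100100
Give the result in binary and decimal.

Apply & to each column (1 only where both bits are 1):
  101101100101011
& 100111100100100
-----------------
  100101100100000

Answer: 100101100100000 (19232)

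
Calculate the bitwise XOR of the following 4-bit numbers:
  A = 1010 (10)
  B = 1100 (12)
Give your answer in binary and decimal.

Apply ^ to each column (1 where bits differ):
  1010
^ 1100
------
  0110

Answer: 0110 (6)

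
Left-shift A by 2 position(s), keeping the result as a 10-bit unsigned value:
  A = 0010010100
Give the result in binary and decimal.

Shift left by 2: drop the top 2 bit(s), append 2 zero(s) on the right.
  0010010100  ->  discard [00], keep [10010100], append 00
= 1001010000

Answer: 1001010000 (592)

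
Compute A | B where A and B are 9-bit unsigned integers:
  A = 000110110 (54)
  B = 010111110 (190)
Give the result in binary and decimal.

Apply | to each column (1 where either bit is 1):
  000110110
| 010111110
-----------
  010111110

Answer: 010111110 (190)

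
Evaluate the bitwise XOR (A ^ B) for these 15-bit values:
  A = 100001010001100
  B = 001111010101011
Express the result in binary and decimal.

Apply ^ to each column (1 where bits differ):
  100001010001100
^ 001111010101011
-----------------
  101110000100111

Answer: 101110000100111 (23591)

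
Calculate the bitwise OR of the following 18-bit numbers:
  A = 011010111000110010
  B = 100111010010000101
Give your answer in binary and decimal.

Apply | to each column (1 where either bit is 1):
  011010111000110010
| 100111010010000101
--------------------
  111111111010110111

Answer: 111111111010110111 (261815)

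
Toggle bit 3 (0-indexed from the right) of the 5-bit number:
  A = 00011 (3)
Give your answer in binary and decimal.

Mask = 1 << 3 = 01000
Bit 3 of A is 0; XOR with the mask flips it to 1.
  00011
^ 01000
-------
  01011

Answer: 01011 (11)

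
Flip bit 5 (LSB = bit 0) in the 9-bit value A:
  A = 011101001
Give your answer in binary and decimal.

Mask = 1 << 5 = 000100000
Bit 5 of A is 1; XOR with the mask flips it to 0.
  011101001
^ 000100000
-----------
  011001001

Answer: 011001001 (201)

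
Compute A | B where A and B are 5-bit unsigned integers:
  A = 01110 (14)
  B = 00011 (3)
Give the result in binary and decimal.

Apply | to each column (1 where either bit is 1):
  01110
| 00011
-------
  01111

Answer: 01111 (15)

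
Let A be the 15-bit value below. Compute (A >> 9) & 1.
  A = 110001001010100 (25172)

Bit 9 is the 10th from the right.
  110001001010100
       ^
That bit is 1.

Answer: 1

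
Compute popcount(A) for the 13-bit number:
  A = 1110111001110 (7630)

1110111001110
1-bits at positions (from bit 0 = LSB): 1, 2, 3, 6, 7, 8, 10, 11, 12
Count = 9

Answer: 9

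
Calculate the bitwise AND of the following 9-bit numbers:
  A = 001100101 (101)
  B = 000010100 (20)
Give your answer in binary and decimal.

Apply & to each column (1 only where both bits are 1):
  001100101
& 000010100
-----------
  000000100

Answer: 000000100 (4)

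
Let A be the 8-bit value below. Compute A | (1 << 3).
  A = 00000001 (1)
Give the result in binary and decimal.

Mask = 1 << 3 = 00001000
Bit 3 of A is 0, so OR-ing with the mask flips it to 1.
  00000001
| 00001000
----------
  00001001

Answer: 00001001 (9)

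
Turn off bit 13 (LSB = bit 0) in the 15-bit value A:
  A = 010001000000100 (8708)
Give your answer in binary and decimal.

Mask = ~(1 << 13) = 101111111111111
Bit 13 of A is 1, so AND-ing with the mask clears it to 0.
  010001000000100
& 101111111111111
-----------------
  000001000000100

Answer: 000001000000100 (516)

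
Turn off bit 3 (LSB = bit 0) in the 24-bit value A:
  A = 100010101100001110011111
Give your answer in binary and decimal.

Mask = ~(1 << 3) = 111111111111111111110111
Bit 3 of A is 1, so AND-ing with the mask clears it to 0.
  100010101100001110011111
& 111111111111111111110111
--------------------------
  100010101100001110010111

Answer: 100010101100001110010111 (9094039)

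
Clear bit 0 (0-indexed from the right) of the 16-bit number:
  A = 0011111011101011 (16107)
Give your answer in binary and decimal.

Mask = ~(1 << 0) = 1111111111111110
Bit 0 of A is 1, so AND-ing with the mask clears it to 0.
  0011111011101011
& 1111111111111110
------------------
  0011111011101010

Answer: 0011111011101010 (16106)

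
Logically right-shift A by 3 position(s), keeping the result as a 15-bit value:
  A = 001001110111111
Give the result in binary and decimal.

Logical shift right by 3: drop the bottom 3 bit(s), prepend 3 zero(s) on the left.
  001001110111111  ->  keep [001001110111], discard [111], prepend 000
= 000001001110111

Answer: 000001001110111 (631)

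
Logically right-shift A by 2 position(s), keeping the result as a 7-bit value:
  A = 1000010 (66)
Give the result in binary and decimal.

Logical shift right by 2: drop the bottom 2 bit(s), prepend 2 zero(s) on the left.
  1000010  ->  keep [10000], discard [10], prepend 00
= 0010000

Answer: 0010000 (16)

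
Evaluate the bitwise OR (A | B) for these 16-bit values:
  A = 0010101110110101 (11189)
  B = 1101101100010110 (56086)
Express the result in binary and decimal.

Apply | to each column (1 where either bit is 1):
  0010101110110101
| 1101101100010110
------------------
  1111101110110111

Answer: 1111101110110111 (64439)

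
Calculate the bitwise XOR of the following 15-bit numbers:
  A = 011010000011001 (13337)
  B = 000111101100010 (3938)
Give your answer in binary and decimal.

Apply ^ to each column (1 where bits differ):
  011010000011001
^ 000111101100010
-----------------
  011101101111011

Answer: 011101101111011 (15227)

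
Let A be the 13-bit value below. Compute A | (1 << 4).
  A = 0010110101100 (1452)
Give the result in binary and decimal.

Mask = 1 << 4 = 0000000010000
Bit 4 of A is 0, so OR-ing with the mask flips it to 1.
  0010110101100
| 0000000010000
---------------
  0010110111100

Answer: 0010110111100 (1468)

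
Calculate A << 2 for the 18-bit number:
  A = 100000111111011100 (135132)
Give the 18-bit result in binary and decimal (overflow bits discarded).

Shift left by 2: drop the top 2 bit(s), append 2 zero(s) on the right.
  100000111111011100  ->  discard [10], keep [0000111111011100], append 00
= 000011111101110000

Answer: 000011111101110000 (16240)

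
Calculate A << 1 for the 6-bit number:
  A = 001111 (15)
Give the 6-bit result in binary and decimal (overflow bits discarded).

Shift left by 1: drop the top 1 bit(s), append 1 zero(s) on the right.
  001111  ->  discard [0], keep [01111], append 0
= 011110

Answer: 011110 (30)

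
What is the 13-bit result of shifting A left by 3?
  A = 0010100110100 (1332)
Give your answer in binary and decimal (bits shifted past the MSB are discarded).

Shift left by 3: drop the top 3 bit(s), append 3 zero(s) on the right.
  0010100110100  ->  discard [001], keep [0100110100], append 000
= 0100110100000

Answer: 0100110100000 (2464)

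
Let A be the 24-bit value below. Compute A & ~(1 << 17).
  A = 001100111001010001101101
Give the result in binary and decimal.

Mask = ~(1 << 17) = 111111011111111111111111
Bit 17 of A is 1, so AND-ing with the mask clears it to 0.
  001100111001010001101101
& 111111011111111111111111
--------------------------
  001100011001010001101101

Answer: 001100011001010001101101 (3249261)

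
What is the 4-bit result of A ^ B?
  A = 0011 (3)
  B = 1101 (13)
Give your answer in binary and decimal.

Apply ^ to each column (1 where bits differ):
  0011
^ 1101
------
  1110

Answer: 1110 (14)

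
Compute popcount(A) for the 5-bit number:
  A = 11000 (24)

11000
1-bits at positions (from bit 0 = LSB): 3, 4
Count = 2

Answer: 2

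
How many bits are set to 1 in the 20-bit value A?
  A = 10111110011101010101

10111110011101010101
1-bits at positions (from bit 0 = LSB): 0, 2, 4, 6, 8, 9, 10, 13, 14, 15, 16, 17, 19
Count = 13

Answer: 13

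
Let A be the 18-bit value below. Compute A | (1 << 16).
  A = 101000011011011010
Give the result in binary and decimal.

Mask = 1 << 16 = 010000000000000000
Bit 16 of A is 0, so OR-ing with the mask flips it to 1.
  101000011011011010
| 010000000000000000
--------------------
  111000011011011010

Answer: 111000011011011010 (231130)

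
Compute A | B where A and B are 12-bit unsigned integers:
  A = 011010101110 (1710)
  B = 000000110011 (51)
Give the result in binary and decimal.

Apply | to each column (1 where either bit is 1):
  011010101110
| 000000110011
--------------
  011010111111

Answer: 011010111111 (1727)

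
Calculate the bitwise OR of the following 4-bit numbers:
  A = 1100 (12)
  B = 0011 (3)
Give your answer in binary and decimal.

Apply | to each column (1 where either bit is 1):
  1100
| 0011
------
  1111

Answer: 1111 (15)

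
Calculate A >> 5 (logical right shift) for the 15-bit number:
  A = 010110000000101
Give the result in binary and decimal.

Logical shift right by 5: drop the bottom 5 bit(s), prepend 5 zero(s) on the left.
  010110000000101  ->  keep [0101100000], discard [00101], prepend 00000
= 000000101100000

Answer: 000000101100000 (352)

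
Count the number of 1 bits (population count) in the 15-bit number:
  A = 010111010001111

010111010001111
1-bits at positions (from bit 0 = LSB): 0, 1, 2, 3, 7, 9, 10, 11, 13
Count = 9

Answer: 9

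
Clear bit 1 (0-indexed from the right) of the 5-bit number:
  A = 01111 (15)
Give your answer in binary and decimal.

Mask = ~(1 << 1) = 11101
Bit 1 of A is 1, so AND-ing with the mask clears it to 0.
  01111
& 11101
-------
  01101

Answer: 01101 (13)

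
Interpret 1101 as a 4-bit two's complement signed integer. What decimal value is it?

MSB is 1, so the value is negative. Find the magnitude:
1. Invert bits:  0010
2. Add 1:        0011  = 3
3. Apply sign:   -3

Answer: -3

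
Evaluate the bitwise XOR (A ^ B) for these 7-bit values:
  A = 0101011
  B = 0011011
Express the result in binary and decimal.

Apply ^ to each column (1 where bits differ):
  0101011
^ 0011011
---------
  0110000

Answer: 0110000 (48)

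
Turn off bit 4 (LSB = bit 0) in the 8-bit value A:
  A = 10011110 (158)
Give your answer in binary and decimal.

Mask = ~(1 << 4) = 11101111
Bit 4 of A is 1, so AND-ing with the mask clears it to 0.
  10011110
& 11101111
----------
  10001110

Answer: 10001110 (142)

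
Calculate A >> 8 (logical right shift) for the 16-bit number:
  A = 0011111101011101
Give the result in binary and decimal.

Logical shift right by 8: drop the bottom 8 bit(s), prepend 8 zero(s) on the left.
  0011111101011101  ->  keep [00111111], discard [01011101], prepend 00000000
= 0000000000111111

Answer: 0000000000111111 (63)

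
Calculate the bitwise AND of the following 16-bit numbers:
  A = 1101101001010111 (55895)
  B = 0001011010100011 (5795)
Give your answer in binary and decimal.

Apply & to each column (1 only where both bits are 1):
  1101101001010111
& 0001011010100011
------------------
  0001001000000011

Answer: 0001001000000011 (4611)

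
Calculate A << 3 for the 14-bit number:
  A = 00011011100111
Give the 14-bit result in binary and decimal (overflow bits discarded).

Shift left by 3: drop the top 3 bit(s), append 3 zero(s) on the right.
  00011011100111  ->  discard [000], keep [11011100111], append 000
= 11011100111000

Answer: 11011100111000 (14136)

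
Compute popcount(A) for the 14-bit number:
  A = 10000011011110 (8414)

10000011011110
1-bits at positions (from bit 0 = LSB): 1, 2, 3, 4, 6, 7, 13
Count = 7

Answer: 7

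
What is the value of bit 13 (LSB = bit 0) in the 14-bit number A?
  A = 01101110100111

Bit 13 is the 14th from the right.
  01101110100111
  ^
That bit is 0.

Answer: 0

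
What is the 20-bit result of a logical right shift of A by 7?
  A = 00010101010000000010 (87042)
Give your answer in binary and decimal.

Logical shift right by 7: drop the bottom 7 bit(s), prepend 7 zero(s) on the left.
  00010101010000000010  ->  keep [0001010101000], discard [0000010], prepend 0000000
= 00000000001010101000

Answer: 00000000001010101000 (680)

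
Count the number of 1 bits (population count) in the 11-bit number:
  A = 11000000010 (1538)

11000000010
1-bits at positions (from bit 0 = LSB): 1, 9, 10
Count = 3

Answer: 3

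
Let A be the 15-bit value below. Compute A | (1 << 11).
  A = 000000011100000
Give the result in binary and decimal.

Mask = 1 << 11 = 000100000000000
Bit 11 of A is 0, so OR-ing with the mask flips it to 1.
  000000011100000
| 000100000000000
-----------------
  000100011100000

Answer: 000100011100000 (2272)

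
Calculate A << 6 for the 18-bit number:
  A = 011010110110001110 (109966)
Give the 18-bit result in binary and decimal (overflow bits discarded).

Shift left by 6: drop the top 6 bit(s), append 6 zero(s) on the right.
  011010110110001110  ->  discard [011010], keep [110110001110], append 000000
= 110110001110000000

Answer: 110110001110000000 (222080)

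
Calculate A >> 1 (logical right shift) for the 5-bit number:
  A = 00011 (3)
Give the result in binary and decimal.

Logical shift right by 1: drop the bottom 1 bit(s), prepend 1 zero(s) on the left.
  00011  ->  keep [0001], discard [1], prepend 0
= 00001

Answer: 00001 (1)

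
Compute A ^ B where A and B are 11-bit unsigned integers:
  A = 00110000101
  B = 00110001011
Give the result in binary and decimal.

Apply ^ to each column (1 where bits differ):
  00110000101
^ 00110001011
-------------
  00000001110

Answer: 00000001110 (14)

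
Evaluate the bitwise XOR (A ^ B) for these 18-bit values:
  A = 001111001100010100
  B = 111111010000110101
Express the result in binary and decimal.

Apply ^ to each column (1 where bits differ):
  001111001100010100
^ 111111010000110101
--------------------
  110000011100100001

Answer: 110000011100100001 (198433)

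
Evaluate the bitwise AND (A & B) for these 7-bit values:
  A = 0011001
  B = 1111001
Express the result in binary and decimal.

Apply & to each column (1 only where both bits are 1):
  0011001
& 1111001
---------
  0011001

Answer: 0011001 (25)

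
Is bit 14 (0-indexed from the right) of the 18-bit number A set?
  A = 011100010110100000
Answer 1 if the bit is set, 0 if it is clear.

Bit 14 is the 15th from the right.
  011100010110100000
     ^
That bit is 1.

Answer: 1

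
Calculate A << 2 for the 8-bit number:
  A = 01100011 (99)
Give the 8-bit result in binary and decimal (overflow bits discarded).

Shift left by 2: drop the top 2 bit(s), append 2 zero(s) on the right.
  01100011  ->  discard [01], keep [100011], append 00
= 10001100

Answer: 10001100 (140)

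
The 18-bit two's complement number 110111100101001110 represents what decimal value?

MSB is 1, so the value is negative. Find the magnitude:
1. Invert bits:  001000011010110001
2. Add 1:        001000011010110010  = 34482
3. Apply sign:   -34482

Answer: -34482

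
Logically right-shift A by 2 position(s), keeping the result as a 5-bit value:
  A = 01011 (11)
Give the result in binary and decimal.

Logical shift right by 2: drop the bottom 2 bit(s), prepend 2 zero(s) on the left.
  01011  ->  keep [010], discard [11], prepend 00
= 00010

Answer: 00010 (2)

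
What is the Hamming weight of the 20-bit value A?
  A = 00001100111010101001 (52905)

00001100111010101001
1-bits at positions (from bit 0 = LSB): 0, 3, 5, 7, 9, 10, 11, 14, 15
Count = 9

Answer: 9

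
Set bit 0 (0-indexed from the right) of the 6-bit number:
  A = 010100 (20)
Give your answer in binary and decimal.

Mask = 1 << 0 = 000001
Bit 0 of A is 0, so OR-ing with the mask flips it to 1.
  010100
| 000001
--------
  010101

Answer: 010101 (21)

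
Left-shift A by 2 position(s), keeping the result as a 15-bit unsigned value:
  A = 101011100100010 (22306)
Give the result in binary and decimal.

Shift left by 2: drop the top 2 bit(s), append 2 zero(s) on the right.
  101011100100010  ->  discard [10], keep [1011100100010], append 00
= 101110010001000

Answer: 101110010001000 (23688)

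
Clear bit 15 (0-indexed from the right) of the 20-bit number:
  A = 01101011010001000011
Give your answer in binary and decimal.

Mask = ~(1 << 15) = 11110111111111111111
Bit 15 of A is 1, so AND-ing with the mask clears it to 0.
  01101011010001000011
& 11110111111111111111
----------------------
  01100011010001000011

Answer: 01100011010001000011 (406595)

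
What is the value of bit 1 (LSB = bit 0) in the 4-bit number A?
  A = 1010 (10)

Bit 1 is the 2nd from the right.
  1010
    ^
That bit is 1.

Answer: 1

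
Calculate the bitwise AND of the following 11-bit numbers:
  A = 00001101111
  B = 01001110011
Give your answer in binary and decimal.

Apply & to each column (1 only where both bits are 1):
  00001101111
& 01001110011
-------------
  00001100011

Answer: 00001100011 (99)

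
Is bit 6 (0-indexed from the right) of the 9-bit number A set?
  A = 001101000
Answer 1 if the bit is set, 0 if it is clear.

Bit 6 is the 7th from the right.
  001101000
    ^
That bit is 1.

Answer: 1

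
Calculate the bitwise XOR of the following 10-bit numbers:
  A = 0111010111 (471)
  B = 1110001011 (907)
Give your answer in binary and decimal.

Apply ^ to each column (1 where bits differ):
  0111010111
^ 1110001011
------------
  1001011100

Answer: 1001011100 (604)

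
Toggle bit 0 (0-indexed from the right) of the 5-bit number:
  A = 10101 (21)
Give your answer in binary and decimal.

Mask = 1 << 0 = 00001
Bit 0 of A is 1; XOR with the mask flips it to 0.
  10101
^ 00001
-------
  10100

Answer: 10100 (20)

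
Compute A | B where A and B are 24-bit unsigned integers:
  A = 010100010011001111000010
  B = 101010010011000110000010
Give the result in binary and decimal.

Apply | to each column (1 where either bit is 1):
  010100010011001111000010
| 101010010011000110000010
--------------------------
  111110010011001111000010

Answer: 111110010011001111000010 (16331714)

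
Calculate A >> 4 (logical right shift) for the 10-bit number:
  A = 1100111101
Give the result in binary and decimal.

Logical shift right by 4: drop the bottom 4 bit(s), prepend 4 zero(s) on the left.
  1100111101  ->  keep [110011], discard [1101], prepend 0000
= 0000110011

Answer: 0000110011 (51)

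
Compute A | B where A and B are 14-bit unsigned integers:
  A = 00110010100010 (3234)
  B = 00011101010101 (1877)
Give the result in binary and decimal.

Apply | to each column (1 where either bit is 1):
  00110010100010
| 00011101010101
----------------
  00111111110111

Answer: 00111111110111 (4087)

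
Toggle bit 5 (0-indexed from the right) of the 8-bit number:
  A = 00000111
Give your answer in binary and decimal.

Mask = 1 << 5 = 00100000
Bit 5 of A is 0; XOR with the mask flips it to 1.
  00000111
^ 00100000
----------
  00100111

Answer: 00100111 (39)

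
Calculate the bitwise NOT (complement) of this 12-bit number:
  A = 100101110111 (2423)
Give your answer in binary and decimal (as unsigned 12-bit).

Flip each bit (0->1, 1->0):
  100101110111
  011010001000

Answer: 011010001000 (1672)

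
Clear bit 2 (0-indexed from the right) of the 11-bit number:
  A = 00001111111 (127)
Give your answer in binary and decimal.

Mask = ~(1 << 2) = 11111111011
Bit 2 of A is 1, so AND-ing with the mask clears it to 0.
  00001111111
& 11111111011
-------------
  00001111011

Answer: 00001111011 (123)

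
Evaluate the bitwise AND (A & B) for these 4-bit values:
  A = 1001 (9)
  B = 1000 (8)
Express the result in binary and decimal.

Apply & to each column (1 only where both bits are 1):
  1001
& 1000
------
  1000

Answer: 1000 (8)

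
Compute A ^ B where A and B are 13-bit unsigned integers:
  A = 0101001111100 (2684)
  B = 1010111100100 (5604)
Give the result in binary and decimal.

Apply ^ to each column (1 where bits differ):
  0101001111100
^ 1010111100100
---------------
  1111110011000

Answer: 1111110011000 (8088)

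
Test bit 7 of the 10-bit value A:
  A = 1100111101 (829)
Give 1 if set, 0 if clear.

Bit 7 is the 8th from the right.
  1100111101
    ^
That bit is 0.

Answer: 0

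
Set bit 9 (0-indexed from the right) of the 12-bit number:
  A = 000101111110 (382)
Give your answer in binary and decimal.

Mask = 1 << 9 = 001000000000
Bit 9 of A is 0, so OR-ing with the mask flips it to 1.
  000101111110
| 001000000000
--------------
  001101111110

Answer: 001101111110 (894)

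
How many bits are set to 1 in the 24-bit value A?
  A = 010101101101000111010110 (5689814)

010101101101000111010110
1-bits at positions (from bit 0 = LSB): 1, 2, 4, 6, 7, 8, 12, 14, 15, 17, 18, 20, 22
Count = 13

Answer: 13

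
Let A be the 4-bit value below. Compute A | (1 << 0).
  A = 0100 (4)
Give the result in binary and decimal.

Mask = 1 << 0 = 0001
Bit 0 of A is 0, so OR-ing with the mask flips it to 1.
  0100
| 0001
------
  0101

Answer: 0101 (5)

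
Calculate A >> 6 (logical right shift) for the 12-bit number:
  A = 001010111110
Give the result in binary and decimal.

Logical shift right by 6: drop the bottom 6 bit(s), prepend 6 zero(s) on the left.
  001010111110  ->  keep [001010], discard [111110], prepend 000000
= 000000001010

Answer: 000000001010 (10)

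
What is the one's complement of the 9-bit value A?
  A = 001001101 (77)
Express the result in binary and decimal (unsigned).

Flip each bit (0->1, 1->0):
  001001101
  110110010

Answer: 110110010 (434)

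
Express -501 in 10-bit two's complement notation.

1. Binary of +501:  0111110101
2. Invert bits:     1000001010
3. Add 1:           1000001011

Answer: 1000001011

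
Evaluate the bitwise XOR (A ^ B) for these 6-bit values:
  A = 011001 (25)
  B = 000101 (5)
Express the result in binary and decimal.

Apply ^ to each column (1 where bits differ):
  011001
^ 000101
--------
  011100

Answer: 011100 (28)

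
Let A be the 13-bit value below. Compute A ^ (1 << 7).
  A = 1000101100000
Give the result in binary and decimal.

Mask = 1 << 7 = 0000010000000
Bit 7 of A is 0; XOR with the mask flips it to 1.
  1000101100000
^ 0000010000000
---------------
  1000111100000

Answer: 1000111100000 (4576)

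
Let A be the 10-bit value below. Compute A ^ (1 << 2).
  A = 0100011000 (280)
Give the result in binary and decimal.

Mask = 1 << 2 = 0000000100
Bit 2 of A is 0; XOR with the mask flips it to 1.
  0100011000
^ 0000000100
------------
  0100011100

Answer: 0100011100 (284)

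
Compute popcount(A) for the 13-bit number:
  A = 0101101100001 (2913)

0101101100001
1-bits at positions (from bit 0 = LSB): 0, 5, 6, 8, 9, 11
Count = 6

Answer: 6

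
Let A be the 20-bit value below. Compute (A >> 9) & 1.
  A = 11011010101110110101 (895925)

Bit 9 is the 10th from the right.
  11011010101110110101
            ^
That bit is 1.

Answer: 1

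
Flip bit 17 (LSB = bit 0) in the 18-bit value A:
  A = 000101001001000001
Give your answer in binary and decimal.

Mask = 1 << 17 = 100000000000000000
Bit 17 of A is 0; XOR with the mask flips it to 1.
  000101001001000001
^ 100000000000000000
--------------------
  100101001001000001

Answer: 100101001001000001 (152129)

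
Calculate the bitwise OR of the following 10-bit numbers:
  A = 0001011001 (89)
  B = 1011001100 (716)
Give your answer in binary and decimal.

Apply | to each column (1 where either bit is 1):
  0001011001
| 1011001100
------------
  1011011101

Answer: 1011011101 (733)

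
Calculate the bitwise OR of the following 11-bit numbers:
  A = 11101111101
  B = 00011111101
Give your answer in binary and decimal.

Apply | to each column (1 where either bit is 1):
  11101111101
| 00011111101
-------------
  11111111101

Answer: 11111111101 (2045)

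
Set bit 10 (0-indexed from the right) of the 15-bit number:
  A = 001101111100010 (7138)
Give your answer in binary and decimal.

Mask = 1 << 10 = 000010000000000
Bit 10 of A is 0, so OR-ing with the mask flips it to 1.
  001101111100010
| 000010000000000
-----------------
  001111111100010

Answer: 001111111100010 (8162)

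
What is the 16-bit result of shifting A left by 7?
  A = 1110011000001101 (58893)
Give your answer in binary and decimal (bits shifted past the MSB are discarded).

Shift left by 7: drop the top 7 bit(s), append 7 zero(s) on the right.
  1110011000001101  ->  discard [1110011], keep [000001101], append 0000000
= 0000011010000000

Answer: 0000011010000000 (1664)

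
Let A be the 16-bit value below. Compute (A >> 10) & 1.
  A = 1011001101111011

Bit 10 is the 11th from the right.
  1011001101111011
       ^
That bit is 0.

Answer: 0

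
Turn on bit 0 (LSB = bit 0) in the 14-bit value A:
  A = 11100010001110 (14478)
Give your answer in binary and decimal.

Mask = 1 << 0 = 00000000000001
Bit 0 of A is 0, so OR-ing with the mask flips it to 1.
  11100010001110
| 00000000000001
----------------
  11100010001111

Answer: 11100010001111 (14479)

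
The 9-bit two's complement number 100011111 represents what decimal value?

MSB is 1, so the value is negative. Find the magnitude:
1. Invert bits:  011100000
2. Add 1:        011100001  = 225
3. Apply sign:   -225

Answer: -225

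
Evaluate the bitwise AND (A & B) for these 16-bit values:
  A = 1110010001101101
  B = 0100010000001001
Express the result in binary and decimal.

Apply & to each column (1 only where both bits are 1):
  1110010001101101
& 0100010000001001
------------------
  0100010000001001

Answer: 0100010000001001 (17417)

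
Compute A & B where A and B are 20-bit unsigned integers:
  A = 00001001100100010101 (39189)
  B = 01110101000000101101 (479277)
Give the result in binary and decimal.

Apply & to each column (1 only where both bits are 1):
  00001001100100010101
& 01110101000000101101
----------------------
  00000001000000000101

Answer: 00000001000000000101 (4101)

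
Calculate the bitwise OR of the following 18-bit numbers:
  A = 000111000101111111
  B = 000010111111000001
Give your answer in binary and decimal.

Apply | to each column (1 where either bit is 1):
  000111000101111111
| 000010111111000001
--------------------
  000111111111111111

Answer: 000111111111111111 (32767)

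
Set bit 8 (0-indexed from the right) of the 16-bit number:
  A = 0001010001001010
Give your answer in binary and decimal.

Mask = 1 << 8 = 0000000100000000
Bit 8 of A is 0, so OR-ing with the mask flips it to 1.
  0001010001001010
| 0000000100000000
------------------
  0001010101001010

Answer: 0001010101001010 (5450)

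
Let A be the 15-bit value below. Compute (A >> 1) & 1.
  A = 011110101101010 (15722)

Bit 1 is the 2nd from the right.
  011110101101010
               ^
That bit is 1.

Answer: 1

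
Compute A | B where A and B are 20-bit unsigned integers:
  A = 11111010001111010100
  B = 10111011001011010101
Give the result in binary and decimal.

Apply | to each column (1 where either bit is 1):
  11111010001111010100
| 10111011001011010101
----------------------
  11111011001111010101

Answer: 11111011001111010101 (1029077)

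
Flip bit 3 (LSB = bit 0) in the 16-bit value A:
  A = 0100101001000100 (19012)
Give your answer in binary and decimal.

Mask = 1 << 3 = 0000000000001000
Bit 3 of A is 0; XOR with the mask flips it to 1.
  0100101001000100
^ 0000000000001000
------------------
  0100101001001100

Answer: 0100101001001100 (19020)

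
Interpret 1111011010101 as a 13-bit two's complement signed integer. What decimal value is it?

MSB is 1, so the value is negative. Find the magnitude:
1. Invert bits:  0000100101010
2. Add 1:        0000100101011  = 299
3. Apply sign:   -299

Answer: -299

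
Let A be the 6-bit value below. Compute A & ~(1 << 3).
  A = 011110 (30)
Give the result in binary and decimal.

Mask = ~(1 << 3) = 110111
Bit 3 of A is 1, so AND-ing with the mask clears it to 0.
  011110
& 110111
--------
  010110

Answer: 010110 (22)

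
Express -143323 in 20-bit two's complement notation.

1. Binary of +143323:  00100010111111011011
2. Invert bits:     11011101000000100100
3. Add 1:           11011101000000100101

Answer: 11011101000000100101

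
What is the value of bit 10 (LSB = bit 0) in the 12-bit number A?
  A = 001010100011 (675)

Bit 10 is the 11th from the right.
  001010100011
   ^
That bit is 0.

Answer: 0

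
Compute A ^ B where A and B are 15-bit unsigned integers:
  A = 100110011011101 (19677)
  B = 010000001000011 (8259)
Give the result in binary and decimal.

Apply ^ to each column (1 where bits differ):
  100110011011101
^ 010000001000011
-----------------
  110110010011110

Answer: 110110010011110 (27806)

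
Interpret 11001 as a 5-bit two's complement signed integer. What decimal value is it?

MSB is 1, so the value is negative. Find the magnitude:
1. Invert bits:  00110
2. Add 1:        00111  = 7
3. Apply sign:   -7

Answer: -7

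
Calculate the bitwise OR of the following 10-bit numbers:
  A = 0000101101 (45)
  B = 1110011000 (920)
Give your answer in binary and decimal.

Apply | to each column (1 where either bit is 1):
  0000101101
| 1110011000
------------
  1110111101

Answer: 1110111101 (957)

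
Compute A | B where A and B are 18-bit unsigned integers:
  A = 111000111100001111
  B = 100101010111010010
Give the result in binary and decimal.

Apply | to each column (1 where either bit is 1):
  111000111100001111
| 100101010111010010
--------------------
  111101111111011111

Answer: 111101111111011111 (253919)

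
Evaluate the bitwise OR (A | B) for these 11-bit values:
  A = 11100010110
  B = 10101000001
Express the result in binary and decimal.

Apply | to each column (1 where either bit is 1):
  11100010110
| 10101000001
-------------
  11101010111

Answer: 11101010111 (1879)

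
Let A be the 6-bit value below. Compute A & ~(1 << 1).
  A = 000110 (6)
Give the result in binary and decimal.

Mask = ~(1 << 1) = 111101
Bit 1 of A is 1, so AND-ing with the mask clears it to 0.
  000110
& 111101
--------
  000100

Answer: 000100 (4)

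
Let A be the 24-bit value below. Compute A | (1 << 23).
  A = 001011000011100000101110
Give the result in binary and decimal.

Mask = 1 << 23 = 100000000000000000000000
Bit 23 of A is 0, so OR-ing with the mask flips it to 1.
  001011000011100000101110
| 100000000000000000000000
--------------------------
  101011000011100000101110

Answer: 101011000011100000101110 (11286574)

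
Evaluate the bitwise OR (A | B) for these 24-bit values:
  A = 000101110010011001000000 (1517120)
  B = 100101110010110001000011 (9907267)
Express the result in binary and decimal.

Apply | to each column (1 where either bit is 1):
  000101110010011001000000
| 100101110010110001000011
--------------------------
  100101110010111001000011

Answer: 100101110010111001000011 (9907779)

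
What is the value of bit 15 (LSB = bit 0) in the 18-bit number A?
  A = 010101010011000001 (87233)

Bit 15 is the 16th from the right.
  010101010011000001
    ^
That bit is 0.

Answer: 0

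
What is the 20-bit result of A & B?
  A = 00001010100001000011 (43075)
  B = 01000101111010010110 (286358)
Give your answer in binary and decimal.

Apply & to each column (1 only where both bits are 1):
  00001010100001000011
& 01000101111010010110
----------------------
  00000000100000000010

Answer: 00000000100000000010 (2050)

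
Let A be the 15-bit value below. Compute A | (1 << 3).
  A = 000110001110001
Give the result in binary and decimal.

Mask = 1 << 3 = 000000000001000
Bit 3 of A is 0, so OR-ing with the mask flips it to 1.
  000110001110001
| 000000000001000
-----------------
  000110001111001

Answer: 000110001111001 (3193)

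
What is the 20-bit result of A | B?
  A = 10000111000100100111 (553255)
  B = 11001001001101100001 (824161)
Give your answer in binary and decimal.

Apply | to each column (1 where either bit is 1):
  10000111000100100111
| 11001001001101100001
----------------------
  11001111001101100111

Answer: 11001111001101100111 (848743)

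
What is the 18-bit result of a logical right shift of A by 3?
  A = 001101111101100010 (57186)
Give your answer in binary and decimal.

Logical shift right by 3: drop the bottom 3 bit(s), prepend 3 zero(s) on the left.
  001101111101100010  ->  keep [001101111101100], discard [010], prepend 000
= 000001101111101100

Answer: 000001101111101100 (7148)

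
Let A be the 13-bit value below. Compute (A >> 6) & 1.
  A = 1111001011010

Bit 6 is the 7th from the right.
  1111001011010
        ^
That bit is 1.

Answer: 1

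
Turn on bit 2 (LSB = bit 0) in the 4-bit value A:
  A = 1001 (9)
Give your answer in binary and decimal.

Mask = 1 << 2 = 0100
Bit 2 of A is 0, so OR-ing with the mask flips it to 1.
  1001
| 0100
------
  1101

Answer: 1101 (13)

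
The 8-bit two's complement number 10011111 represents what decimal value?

MSB is 1, so the value is negative. Find the magnitude:
1. Invert bits:  01100000
2. Add 1:        01100001  = 97
3. Apply sign:   -97

Answer: -97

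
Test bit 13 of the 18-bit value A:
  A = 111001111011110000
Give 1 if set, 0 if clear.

Bit 13 is the 14th from the right.
  111001111011110000
      ^
That bit is 0.

Answer: 0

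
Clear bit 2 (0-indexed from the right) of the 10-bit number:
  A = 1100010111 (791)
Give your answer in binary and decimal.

Mask = ~(1 << 2) = 1111111011
Bit 2 of A is 1, so AND-ing with the mask clears it to 0.
  1100010111
& 1111111011
------------
  1100010011

Answer: 1100010011 (787)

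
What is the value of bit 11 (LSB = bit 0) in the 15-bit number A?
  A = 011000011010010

Bit 11 is the 12th from the right.
  011000011010010
     ^
That bit is 0.

Answer: 0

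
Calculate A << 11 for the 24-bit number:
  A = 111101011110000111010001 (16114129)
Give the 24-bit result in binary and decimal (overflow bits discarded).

Shift left by 11: drop the top 11 bit(s), append 11 zero(s) on the right.
  111101011110000111010001  ->  discard [11110101111], keep [0000111010001], append 00000000000
= 000011101000100000000000

Answer: 000011101000100000000000 (952320)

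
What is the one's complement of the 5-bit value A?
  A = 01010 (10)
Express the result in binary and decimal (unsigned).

Flip each bit (0->1, 1->0):
  01010
  10101

Answer: 10101 (21)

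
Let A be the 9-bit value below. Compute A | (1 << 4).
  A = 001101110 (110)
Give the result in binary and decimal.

Mask = 1 << 4 = 000010000
Bit 4 of A is 0, so OR-ing with the mask flips it to 1.
  001101110
| 000010000
-----------
  001111110

Answer: 001111110 (126)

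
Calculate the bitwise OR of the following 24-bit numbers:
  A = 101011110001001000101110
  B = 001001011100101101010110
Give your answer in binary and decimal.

Apply | to each column (1 where either bit is 1):
  101011110001001000101110
| 001001011100101101010110
--------------------------
  101011111101101101111110

Answer: 101011111101101101111110 (11524990)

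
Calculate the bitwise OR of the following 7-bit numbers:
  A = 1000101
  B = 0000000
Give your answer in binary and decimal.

Apply | to each column (1 where either bit is 1):
  1000101
| 0000000
---------
  1000101

Answer: 1000101 (69)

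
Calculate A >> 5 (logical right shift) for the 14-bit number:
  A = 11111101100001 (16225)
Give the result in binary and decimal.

Logical shift right by 5: drop the bottom 5 bit(s), prepend 5 zero(s) on the left.
  11111101100001  ->  keep [111111011], discard [00001], prepend 00000
= 00000111111011

Answer: 00000111111011 (507)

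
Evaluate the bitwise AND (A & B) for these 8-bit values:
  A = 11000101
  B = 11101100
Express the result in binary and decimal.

Apply & to each column (1 only where both bits are 1):
  11000101
& 11101100
----------
  11000100

Answer: 11000100 (196)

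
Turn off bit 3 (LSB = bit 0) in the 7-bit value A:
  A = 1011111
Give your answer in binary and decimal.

Mask = ~(1 << 3) = 1110111
Bit 3 of A is 1, so AND-ing with the mask clears it to 0.
  1011111
& 1110111
---------
  1010111

Answer: 1010111 (87)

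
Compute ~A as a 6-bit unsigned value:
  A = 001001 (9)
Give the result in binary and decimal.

Flip each bit (0->1, 1->0):
  001001
  110110

Answer: 110110 (54)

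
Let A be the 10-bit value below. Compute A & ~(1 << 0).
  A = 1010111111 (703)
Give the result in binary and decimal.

Mask = ~(1 << 0) = 1111111110
Bit 0 of A is 1, so AND-ing with the mask clears it to 0.
  1010111111
& 1111111110
------------
  1010111110

Answer: 1010111110 (702)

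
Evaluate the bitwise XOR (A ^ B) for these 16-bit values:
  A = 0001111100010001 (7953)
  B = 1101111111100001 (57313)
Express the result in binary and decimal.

Apply ^ to each column (1 where bits differ):
  0001111100010001
^ 1101111111100001
------------------
  1100000011110000

Answer: 1100000011110000 (49392)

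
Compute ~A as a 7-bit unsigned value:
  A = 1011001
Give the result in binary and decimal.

Flip each bit (0->1, 1->0):
  1011001
  0100110

Answer: 0100110 (38)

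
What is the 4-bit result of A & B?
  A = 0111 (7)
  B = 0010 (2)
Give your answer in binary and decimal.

Apply & to each column (1 only where both bits are 1):
  0111
& 0010
------
  0010

Answer: 0010 (2)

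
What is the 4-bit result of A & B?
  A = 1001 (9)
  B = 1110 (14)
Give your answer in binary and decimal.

Apply & to each column (1 only where both bits are 1):
  1001
& 1110
------
  1000

Answer: 1000 (8)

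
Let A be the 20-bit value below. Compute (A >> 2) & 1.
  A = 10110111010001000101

Bit 2 is the 3rd from the right.
  10110111010001000101
                   ^
That bit is 1.

Answer: 1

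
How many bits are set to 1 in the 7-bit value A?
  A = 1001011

1001011
1-bits at positions (from bit 0 = LSB): 0, 1, 3, 6
Count = 4

Answer: 4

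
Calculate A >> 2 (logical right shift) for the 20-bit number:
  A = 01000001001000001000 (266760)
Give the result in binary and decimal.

Logical shift right by 2: drop the bottom 2 bit(s), prepend 2 zero(s) on the left.
  01000001001000001000  ->  keep [010000010010000010], discard [00], prepend 00
= 00010000010010000010

Answer: 00010000010010000010 (66690)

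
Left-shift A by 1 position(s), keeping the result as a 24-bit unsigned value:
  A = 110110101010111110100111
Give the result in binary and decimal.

Shift left by 1: drop the top 1 bit(s), append 1 zero(s) on the right.
  110110101010111110100111  ->  discard [1], keep [10110101010111110100111], append 0
= 101101010101111101001110

Answer: 101101010101111101001110 (11886414)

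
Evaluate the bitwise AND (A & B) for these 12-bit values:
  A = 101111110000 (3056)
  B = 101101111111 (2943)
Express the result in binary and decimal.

Apply & to each column (1 only where both bits are 1):
  101111110000
& 101101111111
--------------
  101101110000

Answer: 101101110000 (2928)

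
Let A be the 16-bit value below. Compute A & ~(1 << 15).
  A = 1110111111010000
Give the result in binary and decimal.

Mask = ~(1 << 15) = 0111111111111111
Bit 15 of A is 1, so AND-ing with the mask clears it to 0.
  1110111111010000
& 0111111111111111
------------------
  0110111111010000

Answer: 0110111111010000 (28624)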